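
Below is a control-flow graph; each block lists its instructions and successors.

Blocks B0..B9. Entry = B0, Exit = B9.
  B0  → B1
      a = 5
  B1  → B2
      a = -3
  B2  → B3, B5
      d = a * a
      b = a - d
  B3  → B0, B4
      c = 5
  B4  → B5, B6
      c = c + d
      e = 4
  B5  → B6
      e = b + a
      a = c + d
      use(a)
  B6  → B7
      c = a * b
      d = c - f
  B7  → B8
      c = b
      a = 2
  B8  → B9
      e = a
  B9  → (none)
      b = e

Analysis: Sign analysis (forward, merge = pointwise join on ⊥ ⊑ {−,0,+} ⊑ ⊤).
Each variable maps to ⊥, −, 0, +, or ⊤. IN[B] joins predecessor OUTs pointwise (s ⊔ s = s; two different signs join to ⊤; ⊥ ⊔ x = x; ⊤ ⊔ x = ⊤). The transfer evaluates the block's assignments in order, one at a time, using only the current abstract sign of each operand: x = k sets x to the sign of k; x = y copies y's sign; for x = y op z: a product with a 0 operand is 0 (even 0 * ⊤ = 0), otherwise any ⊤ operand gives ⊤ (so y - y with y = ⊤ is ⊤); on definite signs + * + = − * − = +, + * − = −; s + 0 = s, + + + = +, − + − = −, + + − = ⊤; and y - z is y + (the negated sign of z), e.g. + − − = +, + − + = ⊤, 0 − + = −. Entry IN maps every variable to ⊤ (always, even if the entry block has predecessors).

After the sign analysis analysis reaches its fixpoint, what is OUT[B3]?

Answer: {a: -, b: -, c: +, d: +, e: ⊤, f: ⊤}

Trace:
Converged values:
  B0:   IN=(all ⊤)   OUT={a:+; rest ⊤}
  B1:   IN={a:+; rest ⊤}   OUT={a:-; rest ⊤}
  B2:   IN={a:-; rest ⊤}   OUT={a:-, b:-, d:+; rest ⊤}
  B3:   IN={a:-, b:-, d:+; rest ⊤}   OUT={a:-, b:-, c:+, d:+; rest ⊤}
  B4:   IN={a:-, b:-, c:+, d:+; rest ⊤}   OUT={a:-, b:-, c:+, d:+, e:+; rest ⊤}
  B5:   IN={a:-, b:-, d:+; rest ⊤}   OUT={b:-, d:+, e:-; rest ⊤}
  B6:   IN={b:-, d:+; rest ⊤}   OUT={b:-; rest ⊤}
  B7:   IN={b:-; rest ⊤}   OUT={a:+, b:-, c:-; rest ⊤}
  B8:   IN={a:+, b:-, c:-; rest ⊤}   OUT={a:+, b:-, c:-, e:+; rest ⊤}
  B9:   IN={a:+, b:-, c:-, e:+; rest ⊤}   OUT={a:+, b:+, c:-, e:+; rest ⊤}

Merge at B3: IN[B3] = OUT[B2] = {a: -, b: -, c: ⊤, d: +, e: ⊤, f: ⊤}
Applying B3's transfer function to that IN value gives OUT[B3] (row B3 above).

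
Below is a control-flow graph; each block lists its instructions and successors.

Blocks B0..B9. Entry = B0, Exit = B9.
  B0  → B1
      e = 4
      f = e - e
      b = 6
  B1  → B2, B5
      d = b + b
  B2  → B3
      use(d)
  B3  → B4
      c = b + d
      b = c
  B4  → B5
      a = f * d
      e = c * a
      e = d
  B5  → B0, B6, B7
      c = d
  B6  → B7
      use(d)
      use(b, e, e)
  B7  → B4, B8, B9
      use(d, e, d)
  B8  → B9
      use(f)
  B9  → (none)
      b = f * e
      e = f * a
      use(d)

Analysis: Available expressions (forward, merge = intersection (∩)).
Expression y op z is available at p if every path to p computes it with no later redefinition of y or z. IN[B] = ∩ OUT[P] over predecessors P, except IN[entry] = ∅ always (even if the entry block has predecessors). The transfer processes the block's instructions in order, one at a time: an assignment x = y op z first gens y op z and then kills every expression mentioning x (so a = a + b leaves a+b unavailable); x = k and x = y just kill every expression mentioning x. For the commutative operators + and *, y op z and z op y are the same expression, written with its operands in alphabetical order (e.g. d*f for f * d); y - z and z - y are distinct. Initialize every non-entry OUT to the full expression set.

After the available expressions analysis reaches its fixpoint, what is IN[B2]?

Answer: {b+b, e-e}

Derivation:
Per-block solution:
  B0:   IN={}   OUT={e-e}
  B1:   IN={e-e}   OUT={b+b, e-e}
  B2:   IN={b+b, e-e}   OUT={b+b, e-e}
  B3:   IN={b+b, e-e}   OUT={e-e}
  B4:   IN={}   OUT={a*c, d*f}
  B5:   IN={}   OUT={}
  B6:   IN={}   OUT={}
  B7:   IN={}   OUT={}
  B8:   IN={}   OUT={}
  B9:   IN={}   OUT={a*f}

Merge at B2: IN[B2] = OUT[B1] = {b+b, e-e}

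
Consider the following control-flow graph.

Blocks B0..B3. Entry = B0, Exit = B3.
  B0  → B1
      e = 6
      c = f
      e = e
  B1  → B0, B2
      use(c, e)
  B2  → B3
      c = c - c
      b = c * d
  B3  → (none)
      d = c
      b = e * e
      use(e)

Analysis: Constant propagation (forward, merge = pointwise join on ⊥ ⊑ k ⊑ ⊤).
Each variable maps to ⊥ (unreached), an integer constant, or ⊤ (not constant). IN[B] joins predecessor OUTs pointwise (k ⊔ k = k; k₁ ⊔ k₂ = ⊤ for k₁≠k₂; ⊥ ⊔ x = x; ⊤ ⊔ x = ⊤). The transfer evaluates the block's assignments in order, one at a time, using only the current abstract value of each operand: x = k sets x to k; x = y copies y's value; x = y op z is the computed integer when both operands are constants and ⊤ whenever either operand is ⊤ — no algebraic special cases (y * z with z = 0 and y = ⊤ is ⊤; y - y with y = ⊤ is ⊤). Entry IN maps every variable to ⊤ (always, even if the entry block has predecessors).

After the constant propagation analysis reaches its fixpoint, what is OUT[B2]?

Fixpoint table:
  B0:   IN=(all ⊤)   OUT={e:6; rest ⊤}
  B1:   IN={e:6; rest ⊤}   OUT={e:6; rest ⊤}
  B2:   IN={e:6; rest ⊤}   OUT={e:6; rest ⊤}
  B3:   IN={e:6; rest ⊤}   OUT={b:36, e:6; rest ⊤}

Merge at B2: IN[B2] = OUT[B1] = {a: ⊤, b: ⊤, c: ⊤, d: ⊤, e: 6, f: ⊤}
Applying B2's transfer function to that IN value gives OUT[B2] (row B2 above).

Answer: {a: ⊤, b: ⊤, c: ⊤, d: ⊤, e: 6, f: ⊤}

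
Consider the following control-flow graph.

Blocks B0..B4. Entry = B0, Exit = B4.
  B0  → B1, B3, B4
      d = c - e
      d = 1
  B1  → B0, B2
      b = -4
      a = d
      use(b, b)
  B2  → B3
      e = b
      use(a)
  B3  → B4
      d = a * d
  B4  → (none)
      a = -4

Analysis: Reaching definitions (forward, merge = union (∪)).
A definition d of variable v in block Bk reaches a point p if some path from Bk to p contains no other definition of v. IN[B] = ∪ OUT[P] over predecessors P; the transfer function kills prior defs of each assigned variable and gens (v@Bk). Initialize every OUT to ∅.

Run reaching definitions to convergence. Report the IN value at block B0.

Converged values:
  B0: | IN={a@B1, b@B1, d@B0} | OUT={a@B1, b@B1, d@B0}
  B1: | IN={a@B1, b@B1, d@B0} | OUT={a@B1, b@B1, d@B0}
  B2: | IN={a@B1, b@B1, d@B0} | OUT={a@B1, b@B1, d@B0, e@B2}
  B3: | IN={a@B1, b@B1, d@B0, e@B2} | OUT={a@B1, b@B1, d@B3, e@B2}
  B4: | IN={a@B1, b@B1, d@B0, d@B3, e@B2} | OUT={a@B4, b@B1, d@B0, d@B3, e@B2}

Merge at B0 (entry node, so the boundary value {} is joined with the incoming edge(s)): IN[B0] = {} ⊔ OUT[B1] = {a@B1, b@B1, d@B0}

Answer: {a@B1, b@B1, d@B0}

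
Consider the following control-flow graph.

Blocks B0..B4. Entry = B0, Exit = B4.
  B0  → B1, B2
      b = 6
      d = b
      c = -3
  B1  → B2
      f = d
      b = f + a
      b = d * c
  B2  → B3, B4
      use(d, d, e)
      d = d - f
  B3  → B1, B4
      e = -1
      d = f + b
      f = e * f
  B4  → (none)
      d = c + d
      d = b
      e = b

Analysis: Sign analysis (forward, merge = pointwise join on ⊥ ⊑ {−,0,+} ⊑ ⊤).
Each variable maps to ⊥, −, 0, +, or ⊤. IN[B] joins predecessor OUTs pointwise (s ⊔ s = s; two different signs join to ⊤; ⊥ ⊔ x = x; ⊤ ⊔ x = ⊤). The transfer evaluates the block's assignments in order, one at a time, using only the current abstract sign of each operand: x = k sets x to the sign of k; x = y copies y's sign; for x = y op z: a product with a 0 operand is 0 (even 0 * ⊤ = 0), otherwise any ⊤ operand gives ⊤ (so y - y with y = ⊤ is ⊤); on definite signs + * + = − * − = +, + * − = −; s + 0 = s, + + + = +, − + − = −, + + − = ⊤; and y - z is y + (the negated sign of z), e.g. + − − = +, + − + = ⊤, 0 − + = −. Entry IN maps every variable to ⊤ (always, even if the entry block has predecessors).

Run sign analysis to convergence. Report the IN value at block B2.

Converged values:
  B0:  IN=(all ⊤)  OUT={b:+, c:-, d:+; rest ⊤}
  B1:  IN={c:-; rest ⊤}  OUT={c:-; rest ⊤}
  B2:  IN={c:-; rest ⊤}  OUT={c:-; rest ⊤}
  B3:  IN={c:-; rest ⊤}  OUT={c:-, e:-; rest ⊤}
  B4:  IN={c:-; rest ⊤}  OUT={c:-; rest ⊤}

Merge at B2: IN[B2] = OUT[B0] ⊔ OUT[B1] = {a: ⊤, b: ⊤, c: -, d: ⊤, e: ⊤, f: ⊤}

Answer: {a: ⊤, b: ⊤, c: -, d: ⊤, e: ⊤, f: ⊤}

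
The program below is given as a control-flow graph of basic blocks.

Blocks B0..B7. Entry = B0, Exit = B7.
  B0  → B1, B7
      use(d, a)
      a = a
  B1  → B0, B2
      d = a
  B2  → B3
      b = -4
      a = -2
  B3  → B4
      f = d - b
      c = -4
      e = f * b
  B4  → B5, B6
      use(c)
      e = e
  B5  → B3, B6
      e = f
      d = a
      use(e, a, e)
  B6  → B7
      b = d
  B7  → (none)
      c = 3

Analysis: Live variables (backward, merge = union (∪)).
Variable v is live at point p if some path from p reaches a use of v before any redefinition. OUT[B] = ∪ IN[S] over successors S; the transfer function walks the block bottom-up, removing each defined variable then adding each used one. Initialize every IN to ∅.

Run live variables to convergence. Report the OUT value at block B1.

Answer: {a, d}

Trace:
Per-block solution:
  B0: | IN={a, d} | OUT={a}
  B1: | IN={a} | OUT={a, d}
  B2: | IN={d} | OUT={a, b, d}
  B3: | IN={a, b, d} | OUT={a, b, c, d, e, f}
  B4: | IN={a, b, c, d, e, f} | OUT={a, b, d, f}
  B5: | IN={a, b, f} | OUT={a, b, d}
  B6: | IN={d} | OUT={}
  B7: | IN={} | OUT={}

Merge at B1: OUT[B1] = IN[B0] ⊔ IN[B2] = {a, d}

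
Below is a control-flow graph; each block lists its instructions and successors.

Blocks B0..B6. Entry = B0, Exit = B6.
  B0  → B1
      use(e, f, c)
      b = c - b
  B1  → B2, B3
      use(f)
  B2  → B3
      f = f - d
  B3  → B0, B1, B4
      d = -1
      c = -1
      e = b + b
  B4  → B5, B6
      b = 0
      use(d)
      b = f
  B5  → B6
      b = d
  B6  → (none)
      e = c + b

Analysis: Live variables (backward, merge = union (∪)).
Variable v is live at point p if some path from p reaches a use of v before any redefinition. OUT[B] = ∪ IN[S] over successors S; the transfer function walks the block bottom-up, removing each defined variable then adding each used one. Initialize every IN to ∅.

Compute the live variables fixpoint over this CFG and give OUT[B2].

Answer: {b, f}

Trace:
Converged values:
  B0: | IN={b, c, d, e, f} | OUT={b, d, f}
  B1: | IN={b, d, f} | OUT={b, d, f}
  B2: | IN={b, d, f} | OUT={b, f}
  B3: | IN={b, f} | OUT={b, c, d, e, f}
  B4: | IN={c, d, f} | OUT={b, c, d}
  B5: | IN={c, d} | OUT={b, c}
  B6: | IN={b, c} | OUT={}

Merge at B2: OUT[B2] = IN[B3] = {b, f}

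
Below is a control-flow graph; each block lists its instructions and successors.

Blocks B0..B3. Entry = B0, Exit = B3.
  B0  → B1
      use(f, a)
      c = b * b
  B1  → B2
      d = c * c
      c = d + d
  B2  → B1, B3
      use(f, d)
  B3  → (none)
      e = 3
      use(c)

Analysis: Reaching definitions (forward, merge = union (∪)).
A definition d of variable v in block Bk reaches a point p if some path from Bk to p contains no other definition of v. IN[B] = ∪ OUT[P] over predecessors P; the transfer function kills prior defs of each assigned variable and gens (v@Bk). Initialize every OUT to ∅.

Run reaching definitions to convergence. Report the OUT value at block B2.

Answer: {c@B1, d@B1}

Working:
Per-block solution:
  B0:   IN={}   OUT={c@B0}
  B1:   IN={c@B0, c@B1, d@B1}   OUT={c@B1, d@B1}
  B2:   IN={c@B1, d@B1}   OUT={c@B1, d@B1}
  B3:   IN={c@B1, d@B1}   OUT={c@B1, d@B1, e@B3}

Merge at B2: IN[B2] = OUT[B1] = {c@B1, d@B1}
Applying B2's transfer function to that IN value gives OUT[B2] (row B2 above).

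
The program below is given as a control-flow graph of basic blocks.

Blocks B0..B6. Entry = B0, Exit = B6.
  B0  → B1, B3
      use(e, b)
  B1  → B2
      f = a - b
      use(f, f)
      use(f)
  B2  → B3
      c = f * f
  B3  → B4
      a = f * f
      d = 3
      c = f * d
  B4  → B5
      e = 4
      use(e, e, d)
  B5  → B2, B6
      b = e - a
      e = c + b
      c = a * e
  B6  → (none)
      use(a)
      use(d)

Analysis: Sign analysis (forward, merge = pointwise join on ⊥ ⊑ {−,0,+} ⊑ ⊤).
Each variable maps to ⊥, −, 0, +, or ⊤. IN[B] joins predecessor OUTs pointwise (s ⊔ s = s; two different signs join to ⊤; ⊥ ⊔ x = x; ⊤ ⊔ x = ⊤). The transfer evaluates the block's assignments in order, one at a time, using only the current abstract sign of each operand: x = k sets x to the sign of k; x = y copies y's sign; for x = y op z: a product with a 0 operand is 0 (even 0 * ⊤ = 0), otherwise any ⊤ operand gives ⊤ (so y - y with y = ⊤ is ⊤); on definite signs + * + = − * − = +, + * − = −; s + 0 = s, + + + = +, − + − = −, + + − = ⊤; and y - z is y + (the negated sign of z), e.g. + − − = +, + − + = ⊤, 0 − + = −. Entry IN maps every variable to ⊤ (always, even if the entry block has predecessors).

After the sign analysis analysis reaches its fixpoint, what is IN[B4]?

Converged values:
  B0: | IN=(all ⊤) | OUT=(all ⊤)
  B1: | IN=(all ⊤) | OUT=(all ⊤)
  B2: | IN=(all ⊤) | OUT=(all ⊤)
  B3: | IN=(all ⊤) | OUT={d:+; rest ⊤}
  B4: | IN={d:+; rest ⊤} | OUT={d:+, e:+; rest ⊤}
  B5: | IN={d:+, e:+; rest ⊤} | OUT={d:+; rest ⊤}
  B6: | IN={d:+; rest ⊤} | OUT={d:+; rest ⊤}

Merge at B4: IN[B4] = OUT[B3] = {a: ⊤, b: ⊤, c: ⊤, d: +, e: ⊤, f: ⊤}

Answer: {a: ⊤, b: ⊤, c: ⊤, d: +, e: ⊤, f: ⊤}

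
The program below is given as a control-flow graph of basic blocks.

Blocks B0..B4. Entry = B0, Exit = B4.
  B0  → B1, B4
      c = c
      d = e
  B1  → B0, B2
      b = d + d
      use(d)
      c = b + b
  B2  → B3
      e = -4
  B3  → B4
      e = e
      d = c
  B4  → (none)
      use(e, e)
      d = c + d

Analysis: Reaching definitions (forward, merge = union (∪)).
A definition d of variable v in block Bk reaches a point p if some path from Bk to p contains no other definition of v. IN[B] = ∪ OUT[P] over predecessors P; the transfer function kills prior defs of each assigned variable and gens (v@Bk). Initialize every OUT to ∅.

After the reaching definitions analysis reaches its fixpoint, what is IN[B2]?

Answer: {b@B1, c@B1, d@B0}

Trace:
Per-block solution:
  B0:   IN={b@B1, c@B1, d@B0}   OUT={b@B1, c@B0, d@B0}
  B1:   IN={b@B1, c@B0, d@B0}   OUT={b@B1, c@B1, d@B0}
  B2:   IN={b@B1, c@B1, d@B0}   OUT={b@B1, c@B1, d@B0, e@B2}
  B3:   IN={b@B1, c@B1, d@B0, e@B2}   OUT={b@B1, c@B1, d@B3, e@B3}
  B4:   IN={b@B1, c@B0, c@B1, d@B0, d@B3, e@B3}   OUT={b@B1, c@B0, c@B1, d@B4, e@B3}

Merge at B2: IN[B2] = OUT[B1] = {b@B1, c@B1, d@B0}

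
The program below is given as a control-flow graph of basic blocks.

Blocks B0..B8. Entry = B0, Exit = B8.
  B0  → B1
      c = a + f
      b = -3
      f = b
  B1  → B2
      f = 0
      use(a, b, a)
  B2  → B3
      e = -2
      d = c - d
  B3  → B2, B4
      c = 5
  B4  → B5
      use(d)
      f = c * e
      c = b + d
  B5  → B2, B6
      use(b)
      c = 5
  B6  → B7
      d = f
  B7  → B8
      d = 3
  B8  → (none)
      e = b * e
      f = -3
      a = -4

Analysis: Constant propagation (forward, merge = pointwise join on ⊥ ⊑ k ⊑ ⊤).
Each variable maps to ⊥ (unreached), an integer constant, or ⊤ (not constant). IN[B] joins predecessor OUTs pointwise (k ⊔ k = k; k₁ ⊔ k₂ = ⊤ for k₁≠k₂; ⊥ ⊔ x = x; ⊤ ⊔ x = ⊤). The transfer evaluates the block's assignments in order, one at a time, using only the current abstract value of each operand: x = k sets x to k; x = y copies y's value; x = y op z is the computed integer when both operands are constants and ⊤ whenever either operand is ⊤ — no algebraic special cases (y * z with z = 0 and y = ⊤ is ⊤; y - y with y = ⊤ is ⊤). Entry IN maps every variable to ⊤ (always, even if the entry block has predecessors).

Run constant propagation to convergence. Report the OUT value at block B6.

Converged values:
  B0: | IN=(all ⊤) | OUT={b:-3, f:-3; rest ⊤}
  B1: | IN={b:-3, f:-3; rest ⊤} | OUT={b:-3, f:0; rest ⊤}
  B2: | IN={b:-3; rest ⊤} | OUT={b:-3, e:-2; rest ⊤}
  B3: | IN={b:-3, e:-2; rest ⊤} | OUT={b:-3, c:5, e:-2; rest ⊤}
  B4: | IN={b:-3, c:5, e:-2; rest ⊤} | OUT={b:-3, e:-2, f:-10; rest ⊤}
  B5: | IN={b:-3, e:-2, f:-10; rest ⊤} | OUT={b:-3, c:5, e:-2, f:-10; rest ⊤}
  B6: | IN={b:-3, c:5, e:-2, f:-10; rest ⊤} | OUT={b:-3, c:5, d:-10, e:-2, f:-10; rest ⊤}
  B7: | IN={b:-3, c:5, d:-10, e:-2, f:-10; rest ⊤} | OUT={b:-3, c:5, d:3, e:-2, f:-10; rest ⊤}
  B8: | IN={b:-3, c:5, d:3, e:-2, f:-10; rest ⊤} | OUT={a:-4, b:-3, c:5, d:3, e:6, f:-3; rest ⊤}

Merge at B6: IN[B6] = OUT[B5] = {a: ⊤, b: -3, c: 5, d: ⊤, e: -2, f: -10}
Applying B6's transfer function to that IN value gives OUT[B6] (row B6 above).

Answer: {a: ⊤, b: -3, c: 5, d: -10, e: -2, f: -10}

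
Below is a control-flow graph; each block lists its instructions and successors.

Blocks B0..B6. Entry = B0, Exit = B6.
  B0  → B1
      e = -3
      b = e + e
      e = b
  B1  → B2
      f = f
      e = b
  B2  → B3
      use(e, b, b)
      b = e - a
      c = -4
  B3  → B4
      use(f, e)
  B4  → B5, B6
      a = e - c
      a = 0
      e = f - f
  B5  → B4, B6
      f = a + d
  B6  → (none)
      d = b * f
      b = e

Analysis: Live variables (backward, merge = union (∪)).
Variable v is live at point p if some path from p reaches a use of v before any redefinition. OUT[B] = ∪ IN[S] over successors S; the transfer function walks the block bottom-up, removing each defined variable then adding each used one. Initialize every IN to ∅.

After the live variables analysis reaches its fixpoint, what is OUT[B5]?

Per-block solution:
  B0:   IN={a, d, f}   OUT={a, b, d, f}
  B1:   IN={a, b, d, f}   OUT={a, b, d, e, f}
  B2:   IN={a, b, d, e, f}   OUT={b, c, d, e, f}
  B3:   IN={b, c, d, e, f}   OUT={b, c, d, e, f}
  B4:   IN={b, c, d, e, f}   OUT={a, b, c, d, e, f}
  B5:   IN={a, b, c, d, e}   OUT={b, c, d, e, f}
  B6:   IN={b, e, f}   OUT={}

Merge at B5: OUT[B5] = IN[B4] ⊔ IN[B6] = {b, c, d, e, f}

Answer: {b, c, d, e, f}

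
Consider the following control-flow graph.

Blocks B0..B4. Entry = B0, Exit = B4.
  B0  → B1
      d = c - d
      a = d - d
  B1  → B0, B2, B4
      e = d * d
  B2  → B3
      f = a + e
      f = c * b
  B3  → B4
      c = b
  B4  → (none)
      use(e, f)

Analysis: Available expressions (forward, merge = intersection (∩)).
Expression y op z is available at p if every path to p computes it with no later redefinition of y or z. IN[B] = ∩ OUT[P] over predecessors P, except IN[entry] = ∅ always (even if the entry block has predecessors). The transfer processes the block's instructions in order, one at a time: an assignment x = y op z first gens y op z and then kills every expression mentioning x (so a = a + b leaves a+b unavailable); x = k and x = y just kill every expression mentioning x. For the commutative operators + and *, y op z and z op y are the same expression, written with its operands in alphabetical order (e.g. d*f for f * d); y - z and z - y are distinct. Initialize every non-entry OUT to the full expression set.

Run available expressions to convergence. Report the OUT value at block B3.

Answer: {a+e, d*d, d-d}

Derivation:
Converged values:
  B0:  IN={}  OUT={d-d}
  B1:  IN={d-d}  OUT={d*d, d-d}
  B2:  IN={d*d, d-d}  OUT={a+e, b*c, d*d, d-d}
  B3:  IN={a+e, b*c, d*d, d-d}  OUT={a+e, d*d, d-d}
  B4:  IN={d*d, d-d}  OUT={d*d, d-d}

Merge at B3: IN[B3] = OUT[B2] = {a+e, b*c, d*d, d-d}
Applying B3's transfer function to that IN value gives OUT[B3] (row B3 above).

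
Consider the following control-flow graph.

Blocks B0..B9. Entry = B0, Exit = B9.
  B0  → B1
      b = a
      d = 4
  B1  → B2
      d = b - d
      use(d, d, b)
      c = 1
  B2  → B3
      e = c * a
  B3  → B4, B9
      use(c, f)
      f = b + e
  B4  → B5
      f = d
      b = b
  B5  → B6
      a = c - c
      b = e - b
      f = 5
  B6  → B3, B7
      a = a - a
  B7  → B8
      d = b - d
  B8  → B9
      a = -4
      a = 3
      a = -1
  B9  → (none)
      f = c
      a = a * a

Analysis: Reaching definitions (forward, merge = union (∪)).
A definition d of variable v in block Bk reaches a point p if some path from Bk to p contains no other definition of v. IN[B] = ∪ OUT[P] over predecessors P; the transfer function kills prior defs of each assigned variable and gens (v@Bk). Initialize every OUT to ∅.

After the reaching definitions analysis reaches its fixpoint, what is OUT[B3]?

Converged values:
  B0:  IN={}  OUT={b@B0, d@B0}
  B1:  IN={b@B0, d@B0}  OUT={b@B0, c@B1, d@B1}
  B2:  IN={b@B0, c@B1, d@B1}  OUT={b@B0, c@B1, d@B1, e@B2}
  B3:  IN={a@B6, b@B0, b@B5, c@B1, d@B1, e@B2, f@B5}  OUT={a@B6, b@B0, b@B5, c@B1, d@B1, e@B2, f@B3}
  B4:  IN={a@B6, b@B0, b@B5, c@B1, d@B1, e@B2, f@B3}  OUT={a@B6, b@B4, c@B1, d@B1, e@B2, f@B4}
  B5:  IN={a@B6, b@B4, c@B1, d@B1, e@B2, f@B4}  OUT={a@B5, b@B5, c@B1, d@B1, e@B2, f@B5}
  B6:  IN={a@B5, b@B5, c@B1, d@B1, e@B2, f@B5}  OUT={a@B6, b@B5, c@B1, d@B1, e@B2, f@B5}
  B7:  IN={a@B6, b@B5, c@B1, d@B1, e@B2, f@B5}  OUT={a@B6, b@B5, c@B1, d@B7, e@B2, f@B5}
  B8:  IN={a@B6, b@B5, c@B1, d@B7, e@B2, f@B5}  OUT={a@B8, b@B5, c@B1, d@B7, e@B2, f@B5}
  B9:  IN={a@B6, a@B8, b@B0, b@B5, c@B1, d@B1, d@B7, e@B2, f@B3, f@B5}  OUT={a@B9, b@B0, b@B5, c@B1, d@B1, d@B7, e@B2, f@B9}

Merge at B3: IN[B3] = OUT[B2] ⊔ OUT[B6] = {a@B6, b@B0, b@B5, c@B1, d@B1, e@B2, f@B5}
Applying B3's transfer function to that IN value gives OUT[B3] (row B3 above).

Answer: {a@B6, b@B0, b@B5, c@B1, d@B1, e@B2, f@B3}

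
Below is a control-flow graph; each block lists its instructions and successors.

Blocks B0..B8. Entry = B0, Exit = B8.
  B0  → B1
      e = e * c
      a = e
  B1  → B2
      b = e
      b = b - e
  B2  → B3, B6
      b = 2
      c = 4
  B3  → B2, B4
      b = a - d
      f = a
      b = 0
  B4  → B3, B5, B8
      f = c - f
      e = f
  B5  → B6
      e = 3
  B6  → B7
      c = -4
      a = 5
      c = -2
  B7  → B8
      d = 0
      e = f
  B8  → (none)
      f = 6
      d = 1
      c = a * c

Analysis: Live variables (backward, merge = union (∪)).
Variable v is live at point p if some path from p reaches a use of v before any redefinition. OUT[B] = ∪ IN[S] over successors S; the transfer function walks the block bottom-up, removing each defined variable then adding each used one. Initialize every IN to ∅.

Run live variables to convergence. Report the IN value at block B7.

Fixpoint table:
  B0:  IN={c, d, e, f}  OUT={a, d, e, f}
  B1:  IN={a, d, e, f}  OUT={a, d, f}
  B2:  IN={a, d, f}  OUT={a, c, d, f}
  B3:  IN={a, c, d}  OUT={a, c, d, f}
  B4:  IN={a, c, d, f}  OUT={a, c, d, f}
  B5:  IN={f}  OUT={f}
  B6:  IN={f}  OUT={a, c, f}
  B7:  IN={a, c, f}  OUT={a, c}
  B8:  IN={a, c}  OUT={}

Merge at B7: OUT[B7] = IN[B8] = {a, c}
Applying B7's transfer function to that OUT value gives IN[B7] (row B7 above).

Answer: {a, c, f}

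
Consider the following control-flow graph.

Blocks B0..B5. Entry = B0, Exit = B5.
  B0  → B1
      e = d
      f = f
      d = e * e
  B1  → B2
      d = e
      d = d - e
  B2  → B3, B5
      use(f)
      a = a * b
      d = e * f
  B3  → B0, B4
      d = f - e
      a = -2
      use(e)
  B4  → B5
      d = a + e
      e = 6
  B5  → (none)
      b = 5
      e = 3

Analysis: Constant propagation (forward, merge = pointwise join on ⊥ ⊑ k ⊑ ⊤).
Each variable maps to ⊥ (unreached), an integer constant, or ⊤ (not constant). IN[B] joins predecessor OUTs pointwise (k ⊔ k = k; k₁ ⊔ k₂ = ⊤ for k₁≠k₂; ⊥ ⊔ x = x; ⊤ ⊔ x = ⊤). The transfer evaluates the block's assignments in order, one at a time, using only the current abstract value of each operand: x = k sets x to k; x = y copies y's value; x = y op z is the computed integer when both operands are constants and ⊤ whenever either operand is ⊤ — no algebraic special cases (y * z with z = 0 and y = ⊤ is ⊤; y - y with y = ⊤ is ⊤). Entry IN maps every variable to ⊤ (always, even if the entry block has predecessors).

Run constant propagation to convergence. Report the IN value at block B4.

Answer: {a: -2, b: ⊤, c: ⊤, d: ⊤, e: ⊤, f: ⊤}

Trace:
Converged values:
  B0: | IN=(all ⊤) | OUT=(all ⊤)
  B1: | IN=(all ⊤) | OUT=(all ⊤)
  B2: | IN=(all ⊤) | OUT=(all ⊤)
  B3: | IN=(all ⊤) | OUT={a:-2; rest ⊤}
  B4: | IN={a:-2; rest ⊤} | OUT={a:-2, e:6; rest ⊤}
  B5: | IN=(all ⊤) | OUT={b:5, e:3; rest ⊤}

Merge at B4: IN[B4] = OUT[B3] = {a: -2, b: ⊤, c: ⊤, d: ⊤, e: ⊤, f: ⊤}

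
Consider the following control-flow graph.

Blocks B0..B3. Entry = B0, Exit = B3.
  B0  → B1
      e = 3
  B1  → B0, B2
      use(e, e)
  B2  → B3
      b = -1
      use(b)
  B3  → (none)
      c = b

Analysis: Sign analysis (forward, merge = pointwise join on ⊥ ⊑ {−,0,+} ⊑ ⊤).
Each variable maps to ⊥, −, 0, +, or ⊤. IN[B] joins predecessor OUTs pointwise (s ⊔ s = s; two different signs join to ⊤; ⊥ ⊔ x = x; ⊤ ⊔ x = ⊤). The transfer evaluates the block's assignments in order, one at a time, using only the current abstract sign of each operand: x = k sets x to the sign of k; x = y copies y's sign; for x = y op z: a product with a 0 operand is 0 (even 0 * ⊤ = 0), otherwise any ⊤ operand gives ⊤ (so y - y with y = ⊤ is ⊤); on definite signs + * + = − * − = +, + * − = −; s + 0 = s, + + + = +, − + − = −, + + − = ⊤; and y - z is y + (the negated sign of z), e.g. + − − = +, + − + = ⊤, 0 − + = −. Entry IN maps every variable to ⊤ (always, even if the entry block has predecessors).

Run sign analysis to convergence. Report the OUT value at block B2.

Converged values:
  B0: | IN=(all ⊤) | OUT={e:+; rest ⊤}
  B1: | IN={e:+; rest ⊤} | OUT={e:+; rest ⊤}
  B2: | IN={e:+; rest ⊤} | OUT={b:-, e:+; rest ⊤}
  B3: | IN={b:-, e:+; rest ⊤} | OUT={b:-, c:-, e:+; rest ⊤}

Merge at B2: IN[B2] = OUT[B1] = {a: ⊤, b: ⊤, c: ⊤, d: ⊤, e: +, f: ⊤}
Applying B2's transfer function to that IN value gives OUT[B2] (row B2 above).

Answer: {a: ⊤, b: -, c: ⊤, d: ⊤, e: +, f: ⊤}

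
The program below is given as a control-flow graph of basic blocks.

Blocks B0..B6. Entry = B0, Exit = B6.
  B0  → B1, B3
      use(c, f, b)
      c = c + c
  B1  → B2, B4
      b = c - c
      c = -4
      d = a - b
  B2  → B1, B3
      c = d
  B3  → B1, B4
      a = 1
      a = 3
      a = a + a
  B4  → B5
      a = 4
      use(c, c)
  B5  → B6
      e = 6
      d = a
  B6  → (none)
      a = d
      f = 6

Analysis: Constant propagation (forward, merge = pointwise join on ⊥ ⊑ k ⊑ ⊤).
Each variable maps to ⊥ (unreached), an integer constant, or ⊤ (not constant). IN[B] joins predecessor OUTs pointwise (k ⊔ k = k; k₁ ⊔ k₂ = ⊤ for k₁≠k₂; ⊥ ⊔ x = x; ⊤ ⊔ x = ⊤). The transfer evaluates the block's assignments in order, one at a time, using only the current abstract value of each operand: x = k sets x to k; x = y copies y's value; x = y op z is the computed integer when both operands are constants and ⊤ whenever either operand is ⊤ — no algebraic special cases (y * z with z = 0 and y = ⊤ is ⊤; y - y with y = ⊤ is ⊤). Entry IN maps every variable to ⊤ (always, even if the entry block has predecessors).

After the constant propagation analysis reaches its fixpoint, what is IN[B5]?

Converged values:
  B0:  IN=(all ⊤)  OUT=(all ⊤)
  B1:  IN=(all ⊤)  OUT={c:-4; rest ⊤}
  B2:  IN={c:-4; rest ⊤}  OUT=(all ⊤)
  B3:  IN=(all ⊤)  OUT={a:6; rest ⊤}
  B4:  IN=(all ⊤)  OUT={a:4; rest ⊤}
  B5:  IN={a:4; rest ⊤}  OUT={a:4, d:4, e:6; rest ⊤}
  B6:  IN={a:4, d:4, e:6; rest ⊤}  OUT={a:4, d:4, e:6, f:6; rest ⊤}

Merge at B5: IN[B5] = OUT[B4] = {a: 4, b: ⊤, c: ⊤, d: ⊤, e: ⊤, f: ⊤}

Answer: {a: 4, b: ⊤, c: ⊤, d: ⊤, e: ⊤, f: ⊤}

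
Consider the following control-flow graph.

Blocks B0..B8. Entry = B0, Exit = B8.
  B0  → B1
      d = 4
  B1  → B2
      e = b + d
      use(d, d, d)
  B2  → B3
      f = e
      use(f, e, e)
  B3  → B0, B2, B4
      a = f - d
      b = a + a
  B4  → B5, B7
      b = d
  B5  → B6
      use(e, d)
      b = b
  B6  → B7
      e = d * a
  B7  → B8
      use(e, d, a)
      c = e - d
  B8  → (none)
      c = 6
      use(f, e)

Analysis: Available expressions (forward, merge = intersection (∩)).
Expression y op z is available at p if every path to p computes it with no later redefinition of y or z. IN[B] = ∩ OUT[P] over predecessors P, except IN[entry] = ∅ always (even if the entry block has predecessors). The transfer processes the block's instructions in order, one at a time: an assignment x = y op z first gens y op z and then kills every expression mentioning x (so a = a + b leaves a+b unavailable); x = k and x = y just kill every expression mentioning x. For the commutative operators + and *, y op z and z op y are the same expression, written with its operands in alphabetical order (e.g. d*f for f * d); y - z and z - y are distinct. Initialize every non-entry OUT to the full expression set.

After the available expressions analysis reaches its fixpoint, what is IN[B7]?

Answer: {a+a, f-d}

Trace:
Per-block solution:
  B0:   IN={}   OUT={}
  B1:   IN={}   OUT={b+d}
  B2:   IN={}   OUT={}
  B3:   IN={}   OUT={a+a, f-d}
  B4:   IN={a+a, f-d}   OUT={a+a, f-d}
  B5:   IN={a+a, f-d}   OUT={a+a, f-d}
  B6:   IN={a+a, f-d}   OUT={a*d, a+a, f-d}
  B7:   IN={a+a, f-d}   OUT={a+a, e-d, f-d}
  B8:   IN={a+a, e-d, f-d}   OUT={a+a, e-d, f-d}

Merge at B7: IN[B7] = OUT[B4] ∩ OUT[B6] = {a+a, f-d}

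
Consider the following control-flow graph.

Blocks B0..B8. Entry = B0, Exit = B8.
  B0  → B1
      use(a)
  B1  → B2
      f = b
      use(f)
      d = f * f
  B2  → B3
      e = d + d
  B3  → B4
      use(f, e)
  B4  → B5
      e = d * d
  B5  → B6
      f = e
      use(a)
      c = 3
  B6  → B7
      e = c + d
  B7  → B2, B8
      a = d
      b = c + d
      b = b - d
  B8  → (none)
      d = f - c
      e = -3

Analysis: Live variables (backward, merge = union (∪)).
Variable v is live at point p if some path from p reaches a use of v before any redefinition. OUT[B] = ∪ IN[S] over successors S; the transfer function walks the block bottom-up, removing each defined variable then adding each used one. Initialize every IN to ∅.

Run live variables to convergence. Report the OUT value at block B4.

Answer: {a, d, e}

Working:
Per-block solution:
  B0:   IN={a, b}   OUT={a, b}
  B1:   IN={a, b}   OUT={a, d, f}
  B2:   IN={a, d, f}   OUT={a, d, e, f}
  B3:   IN={a, d, e, f}   OUT={a, d}
  B4:   IN={a, d}   OUT={a, d, e}
  B5:   IN={a, d, e}   OUT={c, d, f}
  B6:   IN={c, d, f}   OUT={c, d, f}
  B7:   IN={c, d, f}   OUT={a, c, d, f}
  B8:   IN={c, f}   OUT={}

Merge at B4: OUT[B4] = IN[B5] = {a, d, e}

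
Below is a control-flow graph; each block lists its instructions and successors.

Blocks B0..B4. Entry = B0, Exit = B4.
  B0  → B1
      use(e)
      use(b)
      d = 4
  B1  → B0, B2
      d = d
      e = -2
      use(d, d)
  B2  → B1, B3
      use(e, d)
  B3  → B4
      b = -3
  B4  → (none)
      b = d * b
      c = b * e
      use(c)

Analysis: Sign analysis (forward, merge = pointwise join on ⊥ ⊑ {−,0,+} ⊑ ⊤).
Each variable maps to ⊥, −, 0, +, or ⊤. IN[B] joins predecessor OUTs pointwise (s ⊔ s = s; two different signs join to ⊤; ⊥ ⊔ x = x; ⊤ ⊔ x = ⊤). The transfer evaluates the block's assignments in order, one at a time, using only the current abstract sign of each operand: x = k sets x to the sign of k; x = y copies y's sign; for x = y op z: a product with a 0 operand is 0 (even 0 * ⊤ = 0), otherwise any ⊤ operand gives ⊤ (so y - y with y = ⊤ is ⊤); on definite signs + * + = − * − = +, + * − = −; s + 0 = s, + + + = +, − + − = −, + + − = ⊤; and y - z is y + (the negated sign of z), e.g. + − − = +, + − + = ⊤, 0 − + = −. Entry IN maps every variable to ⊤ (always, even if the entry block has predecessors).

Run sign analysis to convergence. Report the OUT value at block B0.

Answer: {a: ⊤, b: ⊤, c: ⊤, d: +, e: ⊤, f: ⊤}

Working:
Converged values:
  B0: | IN=(all ⊤) | OUT={d:+; rest ⊤}
  B1: | IN={d:+; rest ⊤} | OUT={d:+, e:-; rest ⊤}
  B2: | IN={d:+, e:-; rest ⊤} | OUT={d:+, e:-; rest ⊤}
  B3: | IN={d:+, e:-; rest ⊤} | OUT={b:-, d:+, e:-; rest ⊤}
  B4: | IN={b:-, d:+, e:-; rest ⊤} | OUT={b:-, c:+, d:+, e:-; rest ⊤}

Merge at B0 (entry node, so the boundary value (all ⊤) is joined with the incoming edge(s)): IN[B0] = (all ⊤) ⊔ OUT[B1] = {a: ⊤, b: ⊤, c: ⊤, d: ⊤, e: ⊤, f: ⊤}
Applying B0's transfer function to that IN value gives OUT[B0] (row B0 above).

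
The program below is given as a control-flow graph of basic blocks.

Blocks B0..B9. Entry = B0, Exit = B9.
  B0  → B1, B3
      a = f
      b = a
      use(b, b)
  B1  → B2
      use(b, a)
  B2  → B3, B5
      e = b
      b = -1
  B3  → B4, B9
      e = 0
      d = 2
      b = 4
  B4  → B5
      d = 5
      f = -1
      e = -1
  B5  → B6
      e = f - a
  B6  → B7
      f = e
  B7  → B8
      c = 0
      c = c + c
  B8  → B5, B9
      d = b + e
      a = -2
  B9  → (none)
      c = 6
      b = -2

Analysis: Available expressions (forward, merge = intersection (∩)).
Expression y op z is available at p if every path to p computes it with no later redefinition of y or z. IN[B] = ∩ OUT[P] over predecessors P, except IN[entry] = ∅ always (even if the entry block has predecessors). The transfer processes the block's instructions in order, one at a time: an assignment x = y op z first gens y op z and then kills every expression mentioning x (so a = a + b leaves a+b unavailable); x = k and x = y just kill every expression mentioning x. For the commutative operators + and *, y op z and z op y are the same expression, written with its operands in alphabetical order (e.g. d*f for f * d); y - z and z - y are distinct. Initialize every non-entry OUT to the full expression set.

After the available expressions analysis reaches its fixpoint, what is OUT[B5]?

Converged values:
  B0: | IN={} | OUT={}
  B1: | IN={} | OUT={}
  B2: | IN={} | OUT={}
  B3: | IN={} | OUT={}
  B4: | IN={} | OUT={}
  B5: | IN={} | OUT={f-a}
  B6: | IN={f-a} | OUT={}
  B7: | IN={} | OUT={}
  B8: | IN={} | OUT={b+e}
  B9: | IN={} | OUT={}

Merge at B5: IN[B5] = OUT[B2] ∩ OUT[B4] ∩ OUT[B8] = {}
Applying B5's transfer function to that IN value gives OUT[B5] (row B5 above).

Answer: {f-a}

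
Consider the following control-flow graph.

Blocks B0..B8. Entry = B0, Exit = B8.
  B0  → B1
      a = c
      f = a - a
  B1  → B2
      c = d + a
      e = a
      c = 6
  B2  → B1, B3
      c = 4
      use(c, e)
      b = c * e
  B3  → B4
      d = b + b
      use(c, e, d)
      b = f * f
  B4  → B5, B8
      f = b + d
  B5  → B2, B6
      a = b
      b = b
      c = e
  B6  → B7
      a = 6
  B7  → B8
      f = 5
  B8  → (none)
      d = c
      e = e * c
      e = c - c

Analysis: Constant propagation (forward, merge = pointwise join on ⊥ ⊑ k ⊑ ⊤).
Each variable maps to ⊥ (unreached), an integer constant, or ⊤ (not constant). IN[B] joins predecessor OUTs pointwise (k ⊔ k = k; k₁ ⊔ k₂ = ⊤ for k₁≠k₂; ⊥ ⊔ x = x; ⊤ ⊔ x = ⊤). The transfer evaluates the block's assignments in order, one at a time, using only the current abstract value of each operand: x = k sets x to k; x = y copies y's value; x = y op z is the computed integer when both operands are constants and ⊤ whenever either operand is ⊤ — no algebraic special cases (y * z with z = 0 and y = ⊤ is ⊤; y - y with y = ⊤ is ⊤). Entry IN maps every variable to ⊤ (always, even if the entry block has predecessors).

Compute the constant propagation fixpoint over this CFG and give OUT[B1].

Fixpoint table:
  B0: | IN=(all ⊤) | OUT=(all ⊤)
  B1: | IN=(all ⊤) | OUT={c:6; rest ⊤}
  B2: | IN=(all ⊤) | OUT={c:4; rest ⊤}
  B3: | IN={c:4; rest ⊤} | OUT={c:4; rest ⊤}
  B4: | IN={c:4; rest ⊤} | OUT={c:4; rest ⊤}
  B5: | IN={c:4; rest ⊤} | OUT=(all ⊤)
  B6: | IN=(all ⊤) | OUT={a:6; rest ⊤}
  B7: | IN={a:6; rest ⊤} | OUT={a:6, f:5; rest ⊤}
  B8: | IN=(all ⊤) | OUT=(all ⊤)

Merge at B1: IN[B1] = OUT[B0] ⊔ OUT[B2] = {a: ⊤, b: ⊤, c: ⊤, d: ⊤, e: ⊤, f: ⊤}
Applying B1's transfer function to that IN value gives OUT[B1] (row B1 above).

Answer: {a: ⊤, b: ⊤, c: 6, d: ⊤, e: ⊤, f: ⊤}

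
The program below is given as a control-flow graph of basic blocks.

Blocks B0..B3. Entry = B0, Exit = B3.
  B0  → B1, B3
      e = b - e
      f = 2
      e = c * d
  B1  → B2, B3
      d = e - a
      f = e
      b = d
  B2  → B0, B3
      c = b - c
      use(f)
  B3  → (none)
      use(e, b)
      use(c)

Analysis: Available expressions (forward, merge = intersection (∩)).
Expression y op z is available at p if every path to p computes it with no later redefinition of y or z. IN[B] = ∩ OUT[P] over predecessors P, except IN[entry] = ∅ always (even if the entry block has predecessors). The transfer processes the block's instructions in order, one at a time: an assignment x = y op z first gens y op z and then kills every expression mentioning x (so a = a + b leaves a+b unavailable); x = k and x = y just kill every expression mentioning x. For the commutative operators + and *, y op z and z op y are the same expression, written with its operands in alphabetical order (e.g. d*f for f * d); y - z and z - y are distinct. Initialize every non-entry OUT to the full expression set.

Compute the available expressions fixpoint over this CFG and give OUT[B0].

Answer: {c*d}

Working:
Converged values:
  B0: | IN={} | OUT={c*d}
  B1: | IN={c*d} | OUT={e-a}
  B2: | IN={e-a} | OUT={e-a}
  B3: | IN={} | OUT={}

Merge at B0 (entry node, so the boundary value {} is joined with the incoming edge(s)): IN[B0] = {} ∩ OUT[B2] = {}
Applying B0's transfer function to that IN value gives OUT[B0] (row B0 above).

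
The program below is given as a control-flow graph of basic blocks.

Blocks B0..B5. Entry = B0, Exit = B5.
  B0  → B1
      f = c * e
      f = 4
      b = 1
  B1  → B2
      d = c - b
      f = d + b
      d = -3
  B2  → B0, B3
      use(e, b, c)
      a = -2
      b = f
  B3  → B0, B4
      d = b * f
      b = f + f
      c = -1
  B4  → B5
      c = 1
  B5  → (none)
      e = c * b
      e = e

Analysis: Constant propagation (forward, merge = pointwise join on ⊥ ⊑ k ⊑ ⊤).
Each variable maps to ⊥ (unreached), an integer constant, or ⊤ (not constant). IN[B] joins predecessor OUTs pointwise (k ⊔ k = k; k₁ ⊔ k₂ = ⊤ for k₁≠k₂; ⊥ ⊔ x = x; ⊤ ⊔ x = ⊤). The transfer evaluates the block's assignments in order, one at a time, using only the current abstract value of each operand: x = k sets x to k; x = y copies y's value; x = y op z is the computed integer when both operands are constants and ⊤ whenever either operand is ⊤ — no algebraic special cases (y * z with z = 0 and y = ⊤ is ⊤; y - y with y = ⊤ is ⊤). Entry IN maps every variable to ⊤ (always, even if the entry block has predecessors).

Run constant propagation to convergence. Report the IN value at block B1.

Answer: {a: ⊤, b: 1, c: ⊤, d: ⊤, e: ⊤, f: 4}

Trace:
Converged values:
  B0: | IN=(all ⊤) | OUT={b:1, f:4; rest ⊤}
  B1: | IN={b:1, f:4; rest ⊤} | OUT={b:1, d:-3; rest ⊤}
  B2: | IN={b:1, d:-3; rest ⊤} | OUT={a:-2, d:-3; rest ⊤}
  B3: | IN={a:-2, d:-3; rest ⊤} | OUT={a:-2, c:-1; rest ⊤}
  B4: | IN={a:-2, c:-1; rest ⊤} | OUT={a:-2, c:1; rest ⊤}
  B5: | IN={a:-2, c:1; rest ⊤} | OUT={a:-2, c:1; rest ⊤}

Merge at B1: IN[B1] = OUT[B0] = {a: ⊤, b: 1, c: ⊤, d: ⊤, e: ⊤, f: 4}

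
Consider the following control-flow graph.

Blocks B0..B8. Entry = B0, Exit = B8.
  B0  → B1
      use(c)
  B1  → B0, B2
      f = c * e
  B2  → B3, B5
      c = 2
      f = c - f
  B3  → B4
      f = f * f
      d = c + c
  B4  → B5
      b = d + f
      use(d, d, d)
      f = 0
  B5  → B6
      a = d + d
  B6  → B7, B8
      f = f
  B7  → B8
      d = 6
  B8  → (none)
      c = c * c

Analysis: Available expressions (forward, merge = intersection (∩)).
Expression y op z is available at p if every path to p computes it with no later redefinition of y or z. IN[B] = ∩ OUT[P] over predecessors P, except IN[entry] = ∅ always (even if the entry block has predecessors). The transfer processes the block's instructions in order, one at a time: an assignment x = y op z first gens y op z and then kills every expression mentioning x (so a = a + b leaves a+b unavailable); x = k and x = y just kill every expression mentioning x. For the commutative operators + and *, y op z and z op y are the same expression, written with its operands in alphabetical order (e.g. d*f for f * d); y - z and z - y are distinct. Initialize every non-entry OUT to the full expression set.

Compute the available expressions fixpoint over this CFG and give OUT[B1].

Answer: {c*e}

Trace:
Per-block solution:
  B0: | IN={} | OUT={}
  B1: | IN={} | OUT={c*e}
  B2: | IN={c*e} | OUT={}
  B3: | IN={} | OUT={c+c}
  B4: | IN={c+c} | OUT={c+c}
  B5: | IN={} | OUT={d+d}
  B6: | IN={d+d} | OUT={d+d}
  B7: | IN={d+d} | OUT={}
  B8: | IN={} | OUT={}

Merge at B1: IN[B1] = OUT[B0] = {}
Applying B1's transfer function to that IN value gives OUT[B1] (row B1 above).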